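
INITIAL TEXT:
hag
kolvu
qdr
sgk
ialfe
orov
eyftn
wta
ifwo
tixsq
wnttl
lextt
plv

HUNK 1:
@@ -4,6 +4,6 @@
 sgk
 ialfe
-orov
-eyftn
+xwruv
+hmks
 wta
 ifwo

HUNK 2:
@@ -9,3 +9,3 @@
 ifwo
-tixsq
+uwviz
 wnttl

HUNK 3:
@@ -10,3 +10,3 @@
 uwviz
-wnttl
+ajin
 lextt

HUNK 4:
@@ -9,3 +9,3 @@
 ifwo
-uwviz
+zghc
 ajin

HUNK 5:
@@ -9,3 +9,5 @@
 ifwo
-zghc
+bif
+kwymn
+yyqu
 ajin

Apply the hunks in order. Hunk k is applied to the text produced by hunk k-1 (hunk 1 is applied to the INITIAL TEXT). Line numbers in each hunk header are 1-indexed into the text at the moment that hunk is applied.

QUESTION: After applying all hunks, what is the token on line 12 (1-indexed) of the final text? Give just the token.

Hunk 1: at line 4 remove [orov,eyftn] add [xwruv,hmks] -> 13 lines: hag kolvu qdr sgk ialfe xwruv hmks wta ifwo tixsq wnttl lextt plv
Hunk 2: at line 9 remove [tixsq] add [uwviz] -> 13 lines: hag kolvu qdr sgk ialfe xwruv hmks wta ifwo uwviz wnttl lextt plv
Hunk 3: at line 10 remove [wnttl] add [ajin] -> 13 lines: hag kolvu qdr sgk ialfe xwruv hmks wta ifwo uwviz ajin lextt plv
Hunk 4: at line 9 remove [uwviz] add [zghc] -> 13 lines: hag kolvu qdr sgk ialfe xwruv hmks wta ifwo zghc ajin lextt plv
Hunk 5: at line 9 remove [zghc] add [bif,kwymn,yyqu] -> 15 lines: hag kolvu qdr sgk ialfe xwruv hmks wta ifwo bif kwymn yyqu ajin lextt plv
Final line 12: yyqu

Answer: yyqu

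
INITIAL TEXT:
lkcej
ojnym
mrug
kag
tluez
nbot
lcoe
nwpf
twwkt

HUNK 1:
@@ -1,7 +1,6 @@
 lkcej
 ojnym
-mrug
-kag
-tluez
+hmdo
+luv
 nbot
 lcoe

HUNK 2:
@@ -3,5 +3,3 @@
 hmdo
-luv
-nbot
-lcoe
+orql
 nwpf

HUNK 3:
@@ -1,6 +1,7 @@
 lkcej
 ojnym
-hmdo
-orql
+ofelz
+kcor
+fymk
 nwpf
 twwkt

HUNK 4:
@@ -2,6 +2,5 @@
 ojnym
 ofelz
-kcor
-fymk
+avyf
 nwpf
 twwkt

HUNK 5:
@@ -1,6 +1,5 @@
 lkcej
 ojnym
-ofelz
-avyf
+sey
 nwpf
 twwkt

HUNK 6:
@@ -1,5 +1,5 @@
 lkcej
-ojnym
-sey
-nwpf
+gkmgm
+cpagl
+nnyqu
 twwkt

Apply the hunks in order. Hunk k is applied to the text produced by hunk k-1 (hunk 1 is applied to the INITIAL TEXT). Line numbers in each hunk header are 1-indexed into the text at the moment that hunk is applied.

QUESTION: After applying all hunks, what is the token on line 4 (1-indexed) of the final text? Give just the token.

Answer: nnyqu

Derivation:
Hunk 1: at line 1 remove [mrug,kag,tluez] add [hmdo,luv] -> 8 lines: lkcej ojnym hmdo luv nbot lcoe nwpf twwkt
Hunk 2: at line 3 remove [luv,nbot,lcoe] add [orql] -> 6 lines: lkcej ojnym hmdo orql nwpf twwkt
Hunk 3: at line 1 remove [hmdo,orql] add [ofelz,kcor,fymk] -> 7 lines: lkcej ojnym ofelz kcor fymk nwpf twwkt
Hunk 4: at line 2 remove [kcor,fymk] add [avyf] -> 6 lines: lkcej ojnym ofelz avyf nwpf twwkt
Hunk 5: at line 1 remove [ofelz,avyf] add [sey] -> 5 lines: lkcej ojnym sey nwpf twwkt
Hunk 6: at line 1 remove [ojnym,sey,nwpf] add [gkmgm,cpagl,nnyqu] -> 5 lines: lkcej gkmgm cpagl nnyqu twwkt
Final line 4: nnyqu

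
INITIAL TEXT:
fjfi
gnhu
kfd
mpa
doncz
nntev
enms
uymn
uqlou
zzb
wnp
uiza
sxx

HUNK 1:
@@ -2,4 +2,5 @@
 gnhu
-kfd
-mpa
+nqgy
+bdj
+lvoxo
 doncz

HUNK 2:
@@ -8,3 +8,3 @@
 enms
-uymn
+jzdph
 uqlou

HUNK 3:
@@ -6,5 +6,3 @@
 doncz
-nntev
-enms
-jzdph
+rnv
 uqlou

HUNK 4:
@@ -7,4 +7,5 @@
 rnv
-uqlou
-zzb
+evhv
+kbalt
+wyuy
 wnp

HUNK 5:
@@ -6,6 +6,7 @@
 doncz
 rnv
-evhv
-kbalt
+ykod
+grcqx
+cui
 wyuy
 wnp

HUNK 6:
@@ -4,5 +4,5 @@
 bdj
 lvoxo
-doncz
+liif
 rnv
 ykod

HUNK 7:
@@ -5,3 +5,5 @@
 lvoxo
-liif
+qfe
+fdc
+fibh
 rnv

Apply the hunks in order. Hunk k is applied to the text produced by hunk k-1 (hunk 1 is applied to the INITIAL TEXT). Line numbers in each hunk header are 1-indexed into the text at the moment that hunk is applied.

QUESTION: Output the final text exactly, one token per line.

Answer: fjfi
gnhu
nqgy
bdj
lvoxo
qfe
fdc
fibh
rnv
ykod
grcqx
cui
wyuy
wnp
uiza
sxx

Derivation:
Hunk 1: at line 2 remove [kfd,mpa] add [nqgy,bdj,lvoxo] -> 14 lines: fjfi gnhu nqgy bdj lvoxo doncz nntev enms uymn uqlou zzb wnp uiza sxx
Hunk 2: at line 8 remove [uymn] add [jzdph] -> 14 lines: fjfi gnhu nqgy bdj lvoxo doncz nntev enms jzdph uqlou zzb wnp uiza sxx
Hunk 3: at line 6 remove [nntev,enms,jzdph] add [rnv] -> 12 lines: fjfi gnhu nqgy bdj lvoxo doncz rnv uqlou zzb wnp uiza sxx
Hunk 4: at line 7 remove [uqlou,zzb] add [evhv,kbalt,wyuy] -> 13 lines: fjfi gnhu nqgy bdj lvoxo doncz rnv evhv kbalt wyuy wnp uiza sxx
Hunk 5: at line 6 remove [evhv,kbalt] add [ykod,grcqx,cui] -> 14 lines: fjfi gnhu nqgy bdj lvoxo doncz rnv ykod grcqx cui wyuy wnp uiza sxx
Hunk 6: at line 4 remove [doncz] add [liif] -> 14 lines: fjfi gnhu nqgy bdj lvoxo liif rnv ykod grcqx cui wyuy wnp uiza sxx
Hunk 7: at line 5 remove [liif] add [qfe,fdc,fibh] -> 16 lines: fjfi gnhu nqgy bdj lvoxo qfe fdc fibh rnv ykod grcqx cui wyuy wnp uiza sxx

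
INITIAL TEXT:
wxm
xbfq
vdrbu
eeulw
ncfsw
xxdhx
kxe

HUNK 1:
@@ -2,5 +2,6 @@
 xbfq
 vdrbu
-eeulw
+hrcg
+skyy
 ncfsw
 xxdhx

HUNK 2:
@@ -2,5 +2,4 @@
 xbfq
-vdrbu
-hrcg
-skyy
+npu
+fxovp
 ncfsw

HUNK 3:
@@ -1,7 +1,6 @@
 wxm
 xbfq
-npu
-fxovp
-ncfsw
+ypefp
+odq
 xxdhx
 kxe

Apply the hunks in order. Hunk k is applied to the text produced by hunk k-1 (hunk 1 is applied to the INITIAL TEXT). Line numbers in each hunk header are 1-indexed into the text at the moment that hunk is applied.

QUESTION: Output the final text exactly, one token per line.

Hunk 1: at line 2 remove [eeulw] add [hrcg,skyy] -> 8 lines: wxm xbfq vdrbu hrcg skyy ncfsw xxdhx kxe
Hunk 2: at line 2 remove [vdrbu,hrcg,skyy] add [npu,fxovp] -> 7 lines: wxm xbfq npu fxovp ncfsw xxdhx kxe
Hunk 3: at line 1 remove [npu,fxovp,ncfsw] add [ypefp,odq] -> 6 lines: wxm xbfq ypefp odq xxdhx kxe

Answer: wxm
xbfq
ypefp
odq
xxdhx
kxe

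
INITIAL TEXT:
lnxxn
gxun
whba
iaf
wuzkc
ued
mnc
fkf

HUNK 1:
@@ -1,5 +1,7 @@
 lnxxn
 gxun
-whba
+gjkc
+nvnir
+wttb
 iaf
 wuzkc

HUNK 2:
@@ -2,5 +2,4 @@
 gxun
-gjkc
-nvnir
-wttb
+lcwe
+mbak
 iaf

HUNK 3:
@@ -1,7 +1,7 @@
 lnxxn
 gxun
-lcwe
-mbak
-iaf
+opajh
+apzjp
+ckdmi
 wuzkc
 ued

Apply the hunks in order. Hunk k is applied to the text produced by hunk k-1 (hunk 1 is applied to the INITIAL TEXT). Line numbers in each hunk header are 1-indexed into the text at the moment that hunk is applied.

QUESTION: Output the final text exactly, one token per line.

Answer: lnxxn
gxun
opajh
apzjp
ckdmi
wuzkc
ued
mnc
fkf

Derivation:
Hunk 1: at line 1 remove [whba] add [gjkc,nvnir,wttb] -> 10 lines: lnxxn gxun gjkc nvnir wttb iaf wuzkc ued mnc fkf
Hunk 2: at line 2 remove [gjkc,nvnir,wttb] add [lcwe,mbak] -> 9 lines: lnxxn gxun lcwe mbak iaf wuzkc ued mnc fkf
Hunk 3: at line 1 remove [lcwe,mbak,iaf] add [opajh,apzjp,ckdmi] -> 9 lines: lnxxn gxun opajh apzjp ckdmi wuzkc ued mnc fkf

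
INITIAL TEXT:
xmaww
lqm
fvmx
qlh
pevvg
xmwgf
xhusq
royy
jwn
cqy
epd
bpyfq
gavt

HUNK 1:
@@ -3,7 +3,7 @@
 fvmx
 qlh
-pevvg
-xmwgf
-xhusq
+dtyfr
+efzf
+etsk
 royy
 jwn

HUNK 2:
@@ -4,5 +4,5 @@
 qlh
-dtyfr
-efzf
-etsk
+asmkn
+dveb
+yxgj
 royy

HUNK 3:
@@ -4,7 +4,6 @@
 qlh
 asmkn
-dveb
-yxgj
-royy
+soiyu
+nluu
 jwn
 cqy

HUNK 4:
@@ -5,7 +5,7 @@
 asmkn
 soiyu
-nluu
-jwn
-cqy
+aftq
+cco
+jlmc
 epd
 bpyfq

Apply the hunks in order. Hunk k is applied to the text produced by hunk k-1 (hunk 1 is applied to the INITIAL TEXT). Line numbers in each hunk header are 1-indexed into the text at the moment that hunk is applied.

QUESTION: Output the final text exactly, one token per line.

Hunk 1: at line 3 remove [pevvg,xmwgf,xhusq] add [dtyfr,efzf,etsk] -> 13 lines: xmaww lqm fvmx qlh dtyfr efzf etsk royy jwn cqy epd bpyfq gavt
Hunk 2: at line 4 remove [dtyfr,efzf,etsk] add [asmkn,dveb,yxgj] -> 13 lines: xmaww lqm fvmx qlh asmkn dveb yxgj royy jwn cqy epd bpyfq gavt
Hunk 3: at line 4 remove [dveb,yxgj,royy] add [soiyu,nluu] -> 12 lines: xmaww lqm fvmx qlh asmkn soiyu nluu jwn cqy epd bpyfq gavt
Hunk 4: at line 5 remove [nluu,jwn,cqy] add [aftq,cco,jlmc] -> 12 lines: xmaww lqm fvmx qlh asmkn soiyu aftq cco jlmc epd bpyfq gavt

Answer: xmaww
lqm
fvmx
qlh
asmkn
soiyu
aftq
cco
jlmc
epd
bpyfq
gavt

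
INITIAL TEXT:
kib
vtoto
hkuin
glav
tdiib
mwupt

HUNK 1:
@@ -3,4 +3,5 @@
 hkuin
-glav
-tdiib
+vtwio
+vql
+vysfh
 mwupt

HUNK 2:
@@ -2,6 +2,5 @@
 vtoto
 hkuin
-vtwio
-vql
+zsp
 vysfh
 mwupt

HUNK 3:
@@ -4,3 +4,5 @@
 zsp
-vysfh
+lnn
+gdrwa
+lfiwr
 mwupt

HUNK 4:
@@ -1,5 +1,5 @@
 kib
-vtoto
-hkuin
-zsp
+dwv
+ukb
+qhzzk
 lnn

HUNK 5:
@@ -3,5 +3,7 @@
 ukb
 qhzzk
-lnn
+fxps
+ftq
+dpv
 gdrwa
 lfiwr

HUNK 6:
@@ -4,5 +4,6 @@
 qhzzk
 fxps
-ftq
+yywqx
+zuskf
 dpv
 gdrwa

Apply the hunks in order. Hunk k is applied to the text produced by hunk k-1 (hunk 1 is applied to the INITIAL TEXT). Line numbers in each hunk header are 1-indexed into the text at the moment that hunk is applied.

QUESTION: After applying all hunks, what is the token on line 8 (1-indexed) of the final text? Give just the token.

Answer: dpv

Derivation:
Hunk 1: at line 3 remove [glav,tdiib] add [vtwio,vql,vysfh] -> 7 lines: kib vtoto hkuin vtwio vql vysfh mwupt
Hunk 2: at line 2 remove [vtwio,vql] add [zsp] -> 6 lines: kib vtoto hkuin zsp vysfh mwupt
Hunk 3: at line 4 remove [vysfh] add [lnn,gdrwa,lfiwr] -> 8 lines: kib vtoto hkuin zsp lnn gdrwa lfiwr mwupt
Hunk 4: at line 1 remove [vtoto,hkuin,zsp] add [dwv,ukb,qhzzk] -> 8 lines: kib dwv ukb qhzzk lnn gdrwa lfiwr mwupt
Hunk 5: at line 3 remove [lnn] add [fxps,ftq,dpv] -> 10 lines: kib dwv ukb qhzzk fxps ftq dpv gdrwa lfiwr mwupt
Hunk 6: at line 4 remove [ftq] add [yywqx,zuskf] -> 11 lines: kib dwv ukb qhzzk fxps yywqx zuskf dpv gdrwa lfiwr mwupt
Final line 8: dpv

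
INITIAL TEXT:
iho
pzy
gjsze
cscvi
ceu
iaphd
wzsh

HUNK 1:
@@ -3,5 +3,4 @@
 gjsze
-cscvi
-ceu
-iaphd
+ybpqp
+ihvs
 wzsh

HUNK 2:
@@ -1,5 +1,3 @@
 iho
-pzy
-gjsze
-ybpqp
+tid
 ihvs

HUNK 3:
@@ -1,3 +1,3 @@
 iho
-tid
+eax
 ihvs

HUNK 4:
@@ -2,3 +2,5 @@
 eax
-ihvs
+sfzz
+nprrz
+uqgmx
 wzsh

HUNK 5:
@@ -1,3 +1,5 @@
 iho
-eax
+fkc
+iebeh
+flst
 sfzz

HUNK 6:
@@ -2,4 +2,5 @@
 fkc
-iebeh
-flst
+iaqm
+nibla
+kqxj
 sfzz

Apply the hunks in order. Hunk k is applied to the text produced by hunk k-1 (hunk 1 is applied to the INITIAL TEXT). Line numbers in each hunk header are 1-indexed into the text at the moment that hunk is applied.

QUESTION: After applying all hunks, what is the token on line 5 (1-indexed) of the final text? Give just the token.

Hunk 1: at line 3 remove [cscvi,ceu,iaphd] add [ybpqp,ihvs] -> 6 lines: iho pzy gjsze ybpqp ihvs wzsh
Hunk 2: at line 1 remove [pzy,gjsze,ybpqp] add [tid] -> 4 lines: iho tid ihvs wzsh
Hunk 3: at line 1 remove [tid] add [eax] -> 4 lines: iho eax ihvs wzsh
Hunk 4: at line 2 remove [ihvs] add [sfzz,nprrz,uqgmx] -> 6 lines: iho eax sfzz nprrz uqgmx wzsh
Hunk 5: at line 1 remove [eax] add [fkc,iebeh,flst] -> 8 lines: iho fkc iebeh flst sfzz nprrz uqgmx wzsh
Hunk 6: at line 2 remove [iebeh,flst] add [iaqm,nibla,kqxj] -> 9 lines: iho fkc iaqm nibla kqxj sfzz nprrz uqgmx wzsh
Final line 5: kqxj

Answer: kqxj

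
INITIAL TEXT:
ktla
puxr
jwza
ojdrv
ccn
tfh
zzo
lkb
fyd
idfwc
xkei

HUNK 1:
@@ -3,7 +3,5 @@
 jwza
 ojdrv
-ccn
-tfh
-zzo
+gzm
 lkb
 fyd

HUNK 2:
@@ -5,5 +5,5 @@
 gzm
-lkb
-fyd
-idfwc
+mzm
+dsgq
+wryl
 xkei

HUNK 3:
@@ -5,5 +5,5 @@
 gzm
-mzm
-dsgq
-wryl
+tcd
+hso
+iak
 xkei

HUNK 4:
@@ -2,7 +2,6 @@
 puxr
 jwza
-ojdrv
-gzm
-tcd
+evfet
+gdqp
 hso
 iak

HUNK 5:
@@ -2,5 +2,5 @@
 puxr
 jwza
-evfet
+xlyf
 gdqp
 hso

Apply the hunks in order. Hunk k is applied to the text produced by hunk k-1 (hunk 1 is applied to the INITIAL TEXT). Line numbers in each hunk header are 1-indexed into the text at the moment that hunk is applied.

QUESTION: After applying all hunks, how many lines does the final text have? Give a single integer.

Hunk 1: at line 3 remove [ccn,tfh,zzo] add [gzm] -> 9 lines: ktla puxr jwza ojdrv gzm lkb fyd idfwc xkei
Hunk 2: at line 5 remove [lkb,fyd,idfwc] add [mzm,dsgq,wryl] -> 9 lines: ktla puxr jwza ojdrv gzm mzm dsgq wryl xkei
Hunk 3: at line 5 remove [mzm,dsgq,wryl] add [tcd,hso,iak] -> 9 lines: ktla puxr jwza ojdrv gzm tcd hso iak xkei
Hunk 4: at line 2 remove [ojdrv,gzm,tcd] add [evfet,gdqp] -> 8 lines: ktla puxr jwza evfet gdqp hso iak xkei
Hunk 5: at line 2 remove [evfet] add [xlyf] -> 8 lines: ktla puxr jwza xlyf gdqp hso iak xkei
Final line count: 8

Answer: 8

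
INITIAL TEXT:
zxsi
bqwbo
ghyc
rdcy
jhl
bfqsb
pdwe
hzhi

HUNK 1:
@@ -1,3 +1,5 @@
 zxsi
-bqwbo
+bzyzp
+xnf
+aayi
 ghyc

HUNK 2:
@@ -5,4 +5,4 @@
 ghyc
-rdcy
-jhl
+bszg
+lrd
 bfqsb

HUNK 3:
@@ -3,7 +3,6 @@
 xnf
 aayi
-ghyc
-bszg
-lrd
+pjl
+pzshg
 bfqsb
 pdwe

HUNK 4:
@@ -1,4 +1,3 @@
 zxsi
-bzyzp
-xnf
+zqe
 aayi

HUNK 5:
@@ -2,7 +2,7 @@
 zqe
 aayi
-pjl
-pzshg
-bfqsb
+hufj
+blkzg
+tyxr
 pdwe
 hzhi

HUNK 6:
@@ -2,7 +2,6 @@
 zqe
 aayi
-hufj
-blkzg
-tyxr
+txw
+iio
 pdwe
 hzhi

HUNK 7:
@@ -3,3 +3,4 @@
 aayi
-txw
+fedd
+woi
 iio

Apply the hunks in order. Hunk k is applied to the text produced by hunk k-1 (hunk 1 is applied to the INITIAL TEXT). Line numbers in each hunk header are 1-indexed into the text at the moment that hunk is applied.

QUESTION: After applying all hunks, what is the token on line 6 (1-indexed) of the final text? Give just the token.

Answer: iio

Derivation:
Hunk 1: at line 1 remove [bqwbo] add [bzyzp,xnf,aayi] -> 10 lines: zxsi bzyzp xnf aayi ghyc rdcy jhl bfqsb pdwe hzhi
Hunk 2: at line 5 remove [rdcy,jhl] add [bszg,lrd] -> 10 lines: zxsi bzyzp xnf aayi ghyc bszg lrd bfqsb pdwe hzhi
Hunk 3: at line 3 remove [ghyc,bszg,lrd] add [pjl,pzshg] -> 9 lines: zxsi bzyzp xnf aayi pjl pzshg bfqsb pdwe hzhi
Hunk 4: at line 1 remove [bzyzp,xnf] add [zqe] -> 8 lines: zxsi zqe aayi pjl pzshg bfqsb pdwe hzhi
Hunk 5: at line 2 remove [pjl,pzshg,bfqsb] add [hufj,blkzg,tyxr] -> 8 lines: zxsi zqe aayi hufj blkzg tyxr pdwe hzhi
Hunk 6: at line 2 remove [hufj,blkzg,tyxr] add [txw,iio] -> 7 lines: zxsi zqe aayi txw iio pdwe hzhi
Hunk 7: at line 3 remove [txw] add [fedd,woi] -> 8 lines: zxsi zqe aayi fedd woi iio pdwe hzhi
Final line 6: iio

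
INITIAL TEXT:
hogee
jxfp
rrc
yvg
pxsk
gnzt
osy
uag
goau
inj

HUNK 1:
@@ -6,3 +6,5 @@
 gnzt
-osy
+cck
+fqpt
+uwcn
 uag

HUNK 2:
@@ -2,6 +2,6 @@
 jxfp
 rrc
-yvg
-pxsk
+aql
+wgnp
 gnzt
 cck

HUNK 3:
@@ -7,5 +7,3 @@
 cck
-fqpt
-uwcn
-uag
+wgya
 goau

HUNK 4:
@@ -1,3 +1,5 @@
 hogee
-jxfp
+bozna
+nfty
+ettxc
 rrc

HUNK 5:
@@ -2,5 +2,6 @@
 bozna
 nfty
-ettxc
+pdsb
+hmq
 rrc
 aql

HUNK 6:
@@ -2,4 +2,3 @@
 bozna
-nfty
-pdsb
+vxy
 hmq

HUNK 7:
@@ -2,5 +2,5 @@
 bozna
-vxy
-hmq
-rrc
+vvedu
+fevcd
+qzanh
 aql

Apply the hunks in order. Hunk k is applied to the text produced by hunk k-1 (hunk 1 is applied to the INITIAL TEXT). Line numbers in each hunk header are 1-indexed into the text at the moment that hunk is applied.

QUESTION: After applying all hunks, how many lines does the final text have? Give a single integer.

Hunk 1: at line 6 remove [osy] add [cck,fqpt,uwcn] -> 12 lines: hogee jxfp rrc yvg pxsk gnzt cck fqpt uwcn uag goau inj
Hunk 2: at line 2 remove [yvg,pxsk] add [aql,wgnp] -> 12 lines: hogee jxfp rrc aql wgnp gnzt cck fqpt uwcn uag goau inj
Hunk 3: at line 7 remove [fqpt,uwcn,uag] add [wgya] -> 10 lines: hogee jxfp rrc aql wgnp gnzt cck wgya goau inj
Hunk 4: at line 1 remove [jxfp] add [bozna,nfty,ettxc] -> 12 lines: hogee bozna nfty ettxc rrc aql wgnp gnzt cck wgya goau inj
Hunk 5: at line 2 remove [ettxc] add [pdsb,hmq] -> 13 lines: hogee bozna nfty pdsb hmq rrc aql wgnp gnzt cck wgya goau inj
Hunk 6: at line 2 remove [nfty,pdsb] add [vxy] -> 12 lines: hogee bozna vxy hmq rrc aql wgnp gnzt cck wgya goau inj
Hunk 7: at line 2 remove [vxy,hmq,rrc] add [vvedu,fevcd,qzanh] -> 12 lines: hogee bozna vvedu fevcd qzanh aql wgnp gnzt cck wgya goau inj
Final line count: 12

Answer: 12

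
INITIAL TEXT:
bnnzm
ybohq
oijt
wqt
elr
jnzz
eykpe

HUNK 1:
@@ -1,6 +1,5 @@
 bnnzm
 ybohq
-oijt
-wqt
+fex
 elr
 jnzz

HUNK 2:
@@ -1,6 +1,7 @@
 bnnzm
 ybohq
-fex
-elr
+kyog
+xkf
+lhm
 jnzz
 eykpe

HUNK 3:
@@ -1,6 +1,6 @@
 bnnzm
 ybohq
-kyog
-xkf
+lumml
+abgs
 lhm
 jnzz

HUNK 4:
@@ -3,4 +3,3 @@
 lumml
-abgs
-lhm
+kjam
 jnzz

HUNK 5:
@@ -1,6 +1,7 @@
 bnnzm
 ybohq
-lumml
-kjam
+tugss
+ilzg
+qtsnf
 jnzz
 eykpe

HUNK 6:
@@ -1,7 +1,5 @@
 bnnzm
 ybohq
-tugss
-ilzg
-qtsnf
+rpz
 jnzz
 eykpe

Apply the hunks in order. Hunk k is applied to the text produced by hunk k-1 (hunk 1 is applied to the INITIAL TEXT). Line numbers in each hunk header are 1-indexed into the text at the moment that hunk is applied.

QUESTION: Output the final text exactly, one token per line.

Hunk 1: at line 1 remove [oijt,wqt] add [fex] -> 6 lines: bnnzm ybohq fex elr jnzz eykpe
Hunk 2: at line 1 remove [fex,elr] add [kyog,xkf,lhm] -> 7 lines: bnnzm ybohq kyog xkf lhm jnzz eykpe
Hunk 3: at line 1 remove [kyog,xkf] add [lumml,abgs] -> 7 lines: bnnzm ybohq lumml abgs lhm jnzz eykpe
Hunk 4: at line 3 remove [abgs,lhm] add [kjam] -> 6 lines: bnnzm ybohq lumml kjam jnzz eykpe
Hunk 5: at line 1 remove [lumml,kjam] add [tugss,ilzg,qtsnf] -> 7 lines: bnnzm ybohq tugss ilzg qtsnf jnzz eykpe
Hunk 6: at line 1 remove [tugss,ilzg,qtsnf] add [rpz] -> 5 lines: bnnzm ybohq rpz jnzz eykpe

Answer: bnnzm
ybohq
rpz
jnzz
eykpe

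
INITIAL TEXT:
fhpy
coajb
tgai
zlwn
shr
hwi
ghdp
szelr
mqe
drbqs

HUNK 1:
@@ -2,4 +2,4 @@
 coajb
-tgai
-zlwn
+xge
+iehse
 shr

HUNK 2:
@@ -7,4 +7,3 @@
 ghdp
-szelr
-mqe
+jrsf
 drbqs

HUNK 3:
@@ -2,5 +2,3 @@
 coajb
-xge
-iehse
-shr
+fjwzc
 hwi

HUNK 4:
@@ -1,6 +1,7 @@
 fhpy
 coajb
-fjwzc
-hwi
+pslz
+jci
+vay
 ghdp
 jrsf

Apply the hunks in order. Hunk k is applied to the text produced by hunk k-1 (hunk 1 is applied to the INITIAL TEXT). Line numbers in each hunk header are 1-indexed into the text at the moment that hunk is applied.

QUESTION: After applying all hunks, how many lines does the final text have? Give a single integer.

Answer: 8

Derivation:
Hunk 1: at line 2 remove [tgai,zlwn] add [xge,iehse] -> 10 lines: fhpy coajb xge iehse shr hwi ghdp szelr mqe drbqs
Hunk 2: at line 7 remove [szelr,mqe] add [jrsf] -> 9 lines: fhpy coajb xge iehse shr hwi ghdp jrsf drbqs
Hunk 3: at line 2 remove [xge,iehse,shr] add [fjwzc] -> 7 lines: fhpy coajb fjwzc hwi ghdp jrsf drbqs
Hunk 4: at line 1 remove [fjwzc,hwi] add [pslz,jci,vay] -> 8 lines: fhpy coajb pslz jci vay ghdp jrsf drbqs
Final line count: 8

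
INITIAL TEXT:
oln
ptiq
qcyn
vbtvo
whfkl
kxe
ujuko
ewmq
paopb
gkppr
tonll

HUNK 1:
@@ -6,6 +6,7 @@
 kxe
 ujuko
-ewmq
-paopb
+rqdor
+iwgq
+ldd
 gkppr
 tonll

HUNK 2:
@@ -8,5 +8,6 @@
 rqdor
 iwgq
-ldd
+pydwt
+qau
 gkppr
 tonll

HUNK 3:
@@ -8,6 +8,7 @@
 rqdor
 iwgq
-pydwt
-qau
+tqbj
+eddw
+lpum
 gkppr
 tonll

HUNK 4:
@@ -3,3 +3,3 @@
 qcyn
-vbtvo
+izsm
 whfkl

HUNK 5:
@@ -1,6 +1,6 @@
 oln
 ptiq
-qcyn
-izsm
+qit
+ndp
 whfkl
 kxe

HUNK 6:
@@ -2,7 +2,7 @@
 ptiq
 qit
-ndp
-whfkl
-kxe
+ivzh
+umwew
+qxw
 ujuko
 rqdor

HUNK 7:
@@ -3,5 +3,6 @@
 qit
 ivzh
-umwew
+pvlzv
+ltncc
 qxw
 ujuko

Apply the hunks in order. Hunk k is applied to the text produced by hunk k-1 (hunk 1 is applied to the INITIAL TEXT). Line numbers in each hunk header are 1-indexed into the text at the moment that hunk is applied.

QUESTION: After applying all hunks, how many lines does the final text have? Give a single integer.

Answer: 15

Derivation:
Hunk 1: at line 6 remove [ewmq,paopb] add [rqdor,iwgq,ldd] -> 12 lines: oln ptiq qcyn vbtvo whfkl kxe ujuko rqdor iwgq ldd gkppr tonll
Hunk 2: at line 8 remove [ldd] add [pydwt,qau] -> 13 lines: oln ptiq qcyn vbtvo whfkl kxe ujuko rqdor iwgq pydwt qau gkppr tonll
Hunk 3: at line 8 remove [pydwt,qau] add [tqbj,eddw,lpum] -> 14 lines: oln ptiq qcyn vbtvo whfkl kxe ujuko rqdor iwgq tqbj eddw lpum gkppr tonll
Hunk 4: at line 3 remove [vbtvo] add [izsm] -> 14 lines: oln ptiq qcyn izsm whfkl kxe ujuko rqdor iwgq tqbj eddw lpum gkppr tonll
Hunk 5: at line 1 remove [qcyn,izsm] add [qit,ndp] -> 14 lines: oln ptiq qit ndp whfkl kxe ujuko rqdor iwgq tqbj eddw lpum gkppr tonll
Hunk 6: at line 2 remove [ndp,whfkl,kxe] add [ivzh,umwew,qxw] -> 14 lines: oln ptiq qit ivzh umwew qxw ujuko rqdor iwgq tqbj eddw lpum gkppr tonll
Hunk 7: at line 3 remove [umwew] add [pvlzv,ltncc] -> 15 lines: oln ptiq qit ivzh pvlzv ltncc qxw ujuko rqdor iwgq tqbj eddw lpum gkppr tonll
Final line count: 15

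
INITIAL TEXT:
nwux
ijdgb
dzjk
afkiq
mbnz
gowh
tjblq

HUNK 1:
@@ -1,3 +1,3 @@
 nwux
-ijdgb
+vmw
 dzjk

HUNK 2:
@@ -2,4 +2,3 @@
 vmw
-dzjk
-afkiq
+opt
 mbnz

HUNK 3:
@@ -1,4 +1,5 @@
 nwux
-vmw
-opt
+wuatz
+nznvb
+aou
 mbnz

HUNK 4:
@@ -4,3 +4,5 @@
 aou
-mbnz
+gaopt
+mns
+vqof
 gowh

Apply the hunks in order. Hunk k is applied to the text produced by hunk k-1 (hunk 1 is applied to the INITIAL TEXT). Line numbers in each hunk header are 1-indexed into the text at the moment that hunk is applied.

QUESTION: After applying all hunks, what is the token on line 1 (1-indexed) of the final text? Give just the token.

Answer: nwux

Derivation:
Hunk 1: at line 1 remove [ijdgb] add [vmw] -> 7 lines: nwux vmw dzjk afkiq mbnz gowh tjblq
Hunk 2: at line 2 remove [dzjk,afkiq] add [opt] -> 6 lines: nwux vmw opt mbnz gowh tjblq
Hunk 3: at line 1 remove [vmw,opt] add [wuatz,nznvb,aou] -> 7 lines: nwux wuatz nznvb aou mbnz gowh tjblq
Hunk 4: at line 4 remove [mbnz] add [gaopt,mns,vqof] -> 9 lines: nwux wuatz nznvb aou gaopt mns vqof gowh tjblq
Final line 1: nwux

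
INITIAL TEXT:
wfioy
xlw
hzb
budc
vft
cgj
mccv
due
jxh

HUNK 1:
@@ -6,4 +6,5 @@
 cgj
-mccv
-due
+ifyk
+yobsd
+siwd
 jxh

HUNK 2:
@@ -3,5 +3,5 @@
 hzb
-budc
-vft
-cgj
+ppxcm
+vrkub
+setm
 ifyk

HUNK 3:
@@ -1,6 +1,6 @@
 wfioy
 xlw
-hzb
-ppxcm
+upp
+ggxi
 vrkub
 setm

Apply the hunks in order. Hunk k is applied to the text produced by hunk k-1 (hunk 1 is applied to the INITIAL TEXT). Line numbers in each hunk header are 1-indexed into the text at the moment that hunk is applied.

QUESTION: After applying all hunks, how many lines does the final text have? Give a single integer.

Hunk 1: at line 6 remove [mccv,due] add [ifyk,yobsd,siwd] -> 10 lines: wfioy xlw hzb budc vft cgj ifyk yobsd siwd jxh
Hunk 2: at line 3 remove [budc,vft,cgj] add [ppxcm,vrkub,setm] -> 10 lines: wfioy xlw hzb ppxcm vrkub setm ifyk yobsd siwd jxh
Hunk 3: at line 1 remove [hzb,ppxcm] add [upp,ggxi] -> 10 lines: wfioy xlw upp ggxi vrkub setm ifyk yobsd siwd jxh
Final line count: 10

Answer: 10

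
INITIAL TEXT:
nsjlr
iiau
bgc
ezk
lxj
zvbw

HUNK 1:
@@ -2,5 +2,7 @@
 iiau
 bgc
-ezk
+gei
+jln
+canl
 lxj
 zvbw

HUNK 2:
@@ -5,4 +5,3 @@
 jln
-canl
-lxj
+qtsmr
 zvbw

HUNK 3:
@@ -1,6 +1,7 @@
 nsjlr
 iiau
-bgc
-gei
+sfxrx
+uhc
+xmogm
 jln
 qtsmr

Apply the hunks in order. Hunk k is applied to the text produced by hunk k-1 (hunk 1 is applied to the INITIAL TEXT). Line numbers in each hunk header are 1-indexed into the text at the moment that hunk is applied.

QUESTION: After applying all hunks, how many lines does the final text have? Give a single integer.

Hunk 1: at line 2 remove [ezk] add [gei,jln,canl] -> 8 lines: nsjlr iiau bgc gei jln canl lxj zvbw
Hunk 2: at line 5 remove [canl,lxj] add [qtsmr] -> 7 lines: nsjlr iiau bgc gei jln qtsmr zvbw
Hunk 3: at line 1 remove [bgc,gei] add [sfxrx,uhc,xmogm] -> 8 lines: nsjlr iiau sfxrx uhc xmogm jln qtsmr zvbw
Final line count: 8

Answer: 8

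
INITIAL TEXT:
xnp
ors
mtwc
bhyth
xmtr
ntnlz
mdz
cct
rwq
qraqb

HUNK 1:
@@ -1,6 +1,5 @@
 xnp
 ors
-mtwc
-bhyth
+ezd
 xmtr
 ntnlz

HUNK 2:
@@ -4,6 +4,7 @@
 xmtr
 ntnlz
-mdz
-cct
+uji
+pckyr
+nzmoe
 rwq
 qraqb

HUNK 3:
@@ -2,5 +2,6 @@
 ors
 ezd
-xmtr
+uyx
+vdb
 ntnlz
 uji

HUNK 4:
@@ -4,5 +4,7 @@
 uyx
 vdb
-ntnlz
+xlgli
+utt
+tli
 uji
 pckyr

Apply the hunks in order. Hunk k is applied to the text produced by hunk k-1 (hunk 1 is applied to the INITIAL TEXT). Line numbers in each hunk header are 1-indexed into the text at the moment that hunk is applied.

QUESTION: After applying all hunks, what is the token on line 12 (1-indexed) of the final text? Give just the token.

Hunk 1: at line 1 remove [mtwc,bhyth] add [ezd] -> 9 lines: xnp ors ezd xmtr ntnlz mdz cct rwq qraqb
Hunk 2: at line 4 remove [mdz,cct] add [uji,pckyr,nzmoe] -> 10 lines: xnp ors ezd xmtr ntnlz uji pckyr nzmoe rwq qraqb
Hunk 3: at line 2 remove [xmtr] add [uyx,vdb] -> 11 lines: xnp ors ezd uyx vdb ntnlz uji pckyr nzmoe rwq qraqb
Hunk 4: at line 4 remove [ntnlz] add [xlgli,utt,tli] -> 13 lines: xnp ors ezd uyx vdb xlgli utt tli uji pckyr nzmoe rwq qraqb
Final line 12: rwq

Answer: rwq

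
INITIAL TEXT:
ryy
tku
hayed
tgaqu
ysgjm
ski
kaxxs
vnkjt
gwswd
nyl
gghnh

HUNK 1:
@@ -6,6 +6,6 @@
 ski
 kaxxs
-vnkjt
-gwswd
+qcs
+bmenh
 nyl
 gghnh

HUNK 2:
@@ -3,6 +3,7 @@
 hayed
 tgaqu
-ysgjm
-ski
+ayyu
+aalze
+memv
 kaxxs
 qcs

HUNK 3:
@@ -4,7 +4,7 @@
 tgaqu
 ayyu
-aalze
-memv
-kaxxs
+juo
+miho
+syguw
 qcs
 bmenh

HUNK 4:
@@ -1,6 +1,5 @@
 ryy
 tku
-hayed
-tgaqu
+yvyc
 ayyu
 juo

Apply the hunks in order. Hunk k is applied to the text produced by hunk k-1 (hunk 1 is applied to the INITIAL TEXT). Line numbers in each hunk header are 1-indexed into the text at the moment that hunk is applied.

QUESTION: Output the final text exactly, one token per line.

Answer: ryy
tku
yvyc
ayyu
juo
miho
syguw
qcs
bmenh
nyl
gghnh

Derivation:
Hunk 1: at line 6 remove [vnkjt,gwswd] add [qcs,bmenh] -> 11 lines: ryy tku hayed tgaqu ysgjm ski kaxxs qcs bmenh nyl gghnh
Hunk 2: at line 3 remove [ysgjm,ski] add [ayyu,aalze,memv] -> 12 lines: ryy tku hayed tgaqu ayyu aalze memv kaxxs qcs bmenh nyl gghnh
Hunk 3: at line 4 remove [aalze,memv,kaxxs] add [juo,miho,syguw] -> 12 lines: ryy tku hayed tgaqu ayyu juo miho syguw qcs bmenh nyl gghnh
Hunk 4: at line 1 remove [hayed,tgaqu] add [yvyc] -> 11 lines: ryy tku yvyc ayyu juo miho syguw qcs bmenh nyl gghnh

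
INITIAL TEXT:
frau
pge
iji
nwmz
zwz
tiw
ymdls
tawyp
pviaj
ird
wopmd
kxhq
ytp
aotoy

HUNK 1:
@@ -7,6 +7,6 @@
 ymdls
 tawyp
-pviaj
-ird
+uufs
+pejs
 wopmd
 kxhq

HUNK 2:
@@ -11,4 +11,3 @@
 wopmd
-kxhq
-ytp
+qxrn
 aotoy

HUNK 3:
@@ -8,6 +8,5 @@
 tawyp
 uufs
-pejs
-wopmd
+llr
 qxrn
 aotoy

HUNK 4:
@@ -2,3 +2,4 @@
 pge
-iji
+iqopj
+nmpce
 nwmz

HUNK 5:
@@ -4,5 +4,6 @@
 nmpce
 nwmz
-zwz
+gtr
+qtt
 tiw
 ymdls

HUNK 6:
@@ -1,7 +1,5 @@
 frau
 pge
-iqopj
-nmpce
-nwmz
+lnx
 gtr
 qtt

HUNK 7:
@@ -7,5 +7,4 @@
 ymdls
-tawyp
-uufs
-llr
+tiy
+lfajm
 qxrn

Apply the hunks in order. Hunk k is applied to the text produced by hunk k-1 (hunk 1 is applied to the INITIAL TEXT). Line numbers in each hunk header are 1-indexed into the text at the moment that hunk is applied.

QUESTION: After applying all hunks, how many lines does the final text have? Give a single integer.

Answer: 11

Derivation:
Hunk 1: at line 7 remove [pviaj,ird] add [uufs,pejs] -> 14 lines: frau pge iji nwmz zwz tiw ymdls tawyp uufs pejs wopmd kxhq ytp aotoy
Hunk 2: at line 11 remove [kxhq,ytp] add [qxrn] -> 13 lines: frau pge iji nwmz zwz tiw ymdls tawyp uufs pejs wopmd qxrn aotoy
Hunk 3: at line 8 remove [pejs,wopmd] add [llr] -> 12 lines: frau pge iji nwmz zwz tiw ymdls tawyp uufs llr qxrn aotoy
Hunk 4: at line 2 remove [iji] add [iqopj,nmpce] -> 13 lines: frau pge iqopj nmpce nwmz zwz tiw ymdls tawyp uufs llr qxrn aotoy
Hunk 5: at line 4 remove [zwz] add [gtr,qtt] -> 14 lines: frau pge iqopj nmpce nwmz gtr qtt tiw ymdls tawyp uufs llr qxrn aotoy
Hunk 6: at line 1 remove [iqopj,nmpce,nwmz] add [lnx] -> 12 lines: frau pge lnx gtr qtt tiw ymdls tawyp uufs llr qxrn aotoy
Hunk 7: at line 7 remove [tawyp,uufs,llr] add [tiy,lfajm] -> 11 lines: frau pge lnx gtr qtt tiw ymdls tiy lfajm qxrn aotoy
Final line count: 11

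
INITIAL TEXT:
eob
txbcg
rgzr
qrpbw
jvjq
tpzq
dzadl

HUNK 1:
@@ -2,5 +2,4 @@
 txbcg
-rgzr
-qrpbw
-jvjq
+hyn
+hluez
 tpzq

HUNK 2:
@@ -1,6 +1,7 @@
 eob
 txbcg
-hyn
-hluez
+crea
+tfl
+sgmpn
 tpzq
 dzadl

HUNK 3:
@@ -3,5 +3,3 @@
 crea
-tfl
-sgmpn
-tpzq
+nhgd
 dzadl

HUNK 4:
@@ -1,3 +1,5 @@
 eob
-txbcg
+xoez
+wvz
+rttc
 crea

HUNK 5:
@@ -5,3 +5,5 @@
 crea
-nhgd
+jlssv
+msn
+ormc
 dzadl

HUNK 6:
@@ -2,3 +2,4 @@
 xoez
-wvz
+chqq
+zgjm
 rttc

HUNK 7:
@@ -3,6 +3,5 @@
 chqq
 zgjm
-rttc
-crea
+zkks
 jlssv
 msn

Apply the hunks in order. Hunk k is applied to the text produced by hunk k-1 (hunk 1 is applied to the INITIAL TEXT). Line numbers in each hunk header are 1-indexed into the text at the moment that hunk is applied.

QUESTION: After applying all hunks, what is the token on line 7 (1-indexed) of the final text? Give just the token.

Hunk 1: at line 2 remove [rgzr,qrpbw,jvjq] add [hyn,hluez] -> 6 lines: eob txbcg hyn hluez tpzq dzadl
Hunk 2: at line 1 remove [hyn,hluez] add [crea,tfl,sgmpn] -> 7 lines: eob txbcg crea tfl sgmpn tpzq dzadl
Hunk 3: at line 3 remove [tfl,sgmpn,tpzq] add [nhgd] -> 5 lines: eob txbcg crea nhgd dzadl
Hunk 4: at line 1 remove [txbcg] add [xoez,wvz,rttc] -> 7 lines: eob xoez wvz rttc crea nhgd dzadl
Hunk 5: at line 5 remove [nhgd] add [jlssv,msn,ormc] -> 9 lines: eob xoez wvz rttc crea jlssv msn ormc dzadl
Hunk 6: at line 2 remove [wvz] add [chqq,zgjm] -> 10 lines: eob xoez chqq zgjm rttc crea jlssv msn ormc dzadl
Hunk 7: at line 3 remove [rttc,crea] add [zkks] -> 9 lines: eob xoez chqq zgjm zkks jlssv msn ormc dzadl
Final line 7: msn

Answer: msn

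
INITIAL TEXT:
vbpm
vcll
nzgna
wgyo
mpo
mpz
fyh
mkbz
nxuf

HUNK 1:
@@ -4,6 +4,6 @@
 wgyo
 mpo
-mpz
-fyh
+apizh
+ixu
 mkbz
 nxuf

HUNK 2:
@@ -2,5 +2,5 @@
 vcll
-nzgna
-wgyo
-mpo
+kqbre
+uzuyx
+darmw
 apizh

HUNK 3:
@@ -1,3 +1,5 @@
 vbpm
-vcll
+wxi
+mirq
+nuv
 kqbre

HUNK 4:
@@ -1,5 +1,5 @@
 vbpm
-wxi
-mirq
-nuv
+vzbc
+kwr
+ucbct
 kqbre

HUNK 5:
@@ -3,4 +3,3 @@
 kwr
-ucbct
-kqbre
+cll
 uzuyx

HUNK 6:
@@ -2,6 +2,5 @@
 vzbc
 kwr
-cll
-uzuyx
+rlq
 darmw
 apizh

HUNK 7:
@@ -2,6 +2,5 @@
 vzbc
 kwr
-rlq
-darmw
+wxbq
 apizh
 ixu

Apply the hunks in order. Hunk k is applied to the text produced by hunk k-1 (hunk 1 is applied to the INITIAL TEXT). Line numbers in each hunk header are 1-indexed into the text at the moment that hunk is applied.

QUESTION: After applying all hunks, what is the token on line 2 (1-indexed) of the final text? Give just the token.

Answer: vzbc

Derivation:
Hunk 1: at line 4 remove [mpz,fyh] add [apizh,ixu] -> 9 lines: vbpm vcll nzgna wgyo mpo apizh ixu mkbz nxuf
Hunk 2: at line 2 remove [nzgna,wgyo,mpo] add [kqbre,uzuyx,darmw] -> 9 lines: vbpm vcll kqbre uzuyx darmw apizh ixu mkbz nxuf
Hunk 3: at line 1 remove [vcll] add [wxi,mirq,nuv] -> 11 lines: vbpm wxi mirq nuv kqbre uzuyx darmw apizh ixu mkbz nxuf
Hunk 4: at line 1 remove [wxi,mirq,nuv] add [vzbc,kwr,ucbct] -> 11 lines: vbpm vzbc kwr ucbct kqbre uzuyx darmw apizh ixu mkbz nxuf
Hunk 5: at line 3 remove [ucbct,kqbre] add [cll] -> 10 lines: vbpm vzbc kwr cll uzuyx darmw apizh ixu mkbz nxuf
Hunk 6: at line 2 remove [cll,uzuyx] add [rlq] -> 9 lines: vbpm vzbc kwr rlq darmw apizh ixu mkbz nxuf
Hunk 7: at line 2 remove [rlq,darmw] add [wxbq] -> 8 lines: vbpm vzbc kwr wxbq apizh ixu mkbz nxuf
Final line 2: vzbc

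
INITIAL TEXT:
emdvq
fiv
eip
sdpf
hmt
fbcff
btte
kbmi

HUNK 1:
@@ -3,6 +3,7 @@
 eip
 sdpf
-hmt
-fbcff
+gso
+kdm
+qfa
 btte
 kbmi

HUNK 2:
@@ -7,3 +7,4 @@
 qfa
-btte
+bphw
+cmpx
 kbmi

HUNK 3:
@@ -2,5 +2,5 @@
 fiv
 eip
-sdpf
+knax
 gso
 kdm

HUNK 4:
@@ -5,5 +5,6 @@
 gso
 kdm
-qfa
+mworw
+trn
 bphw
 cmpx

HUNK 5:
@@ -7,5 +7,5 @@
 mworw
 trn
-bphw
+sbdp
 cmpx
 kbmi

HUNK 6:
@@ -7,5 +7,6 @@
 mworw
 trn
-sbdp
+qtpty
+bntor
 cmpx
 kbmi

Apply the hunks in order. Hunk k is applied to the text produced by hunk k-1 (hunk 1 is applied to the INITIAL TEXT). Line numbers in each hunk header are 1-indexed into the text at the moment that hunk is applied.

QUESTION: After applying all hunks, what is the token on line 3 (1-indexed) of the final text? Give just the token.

Answer: eip

Derivation:
Hunk 1: at line 3 remove [hmt,fbcff] add [gso,kdm,qfa] -> 9 lines: emdvq fiv eip sdpf gso kdm qfa btte kbmi
Hunk 2: at line 7 remove [btte] add [bphw,cmpx] -> 10 lines: emdvq fiv eip sdpf gso kdm qfa bphw cmpx kbmi
Hunk 3: at line 2 remove [sdpf] add [knax] -> 10 lines: emdvq fiv eip knax gso kdm qfa bphw cmpx kbmi
Hunk 4: at line 5 remove [qfa] add [mworw,trn] -> 11 lines: emdvq fiv eip knax gso kdm mworw trn bphw cmpx kbmi
Hunk 5: at line 7 remove [bphw] add [sbdp] -> 11 lines: emdvq fiv eip knax gso kdm mworw trn sbdp cmpx kbmi
Hunk 6: at line 7 remove [sbdp] add [qtpty,bntor] -> 12 lines: emdvq fiv eip knax gso kdm mworw trn qtpty bntor cmpx kbmi
Final line 3: eip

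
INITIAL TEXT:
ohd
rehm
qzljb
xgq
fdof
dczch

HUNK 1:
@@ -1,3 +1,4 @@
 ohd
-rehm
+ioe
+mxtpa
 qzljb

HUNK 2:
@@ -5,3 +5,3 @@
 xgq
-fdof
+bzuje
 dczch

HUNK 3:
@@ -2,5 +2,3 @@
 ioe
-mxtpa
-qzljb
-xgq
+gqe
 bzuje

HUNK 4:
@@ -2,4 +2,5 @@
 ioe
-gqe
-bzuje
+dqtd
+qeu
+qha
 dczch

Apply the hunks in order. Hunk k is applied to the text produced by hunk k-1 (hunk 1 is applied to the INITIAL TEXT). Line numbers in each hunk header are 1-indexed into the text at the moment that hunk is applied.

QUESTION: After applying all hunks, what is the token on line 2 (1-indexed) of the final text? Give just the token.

Answer: ioe

Derivation:
Hunk 1: at line 1 remove [rehm] add [ioe,mxtpa] -> 7 lines: ohd ioe mxtpa qzljb xgq fdof dczch
Hunk 2: at line 5 remove [fdof] add [bzuje] -> 7 lines: ohd ioe mxtpa qzljb xgq bzuje dczch
Hunk 3: at line 2 remove [mxtpa,qzljb,xgq] add [gqe] -> 5 lines: ohd ioe gqe bzuje dczch
Hunk 4: at line 2 remove [gqe,bzuje] add [dqtd,qeu,qha] -> 6 lines: ohd ioe dqtd qeu qha dczch
Final line 2: ioe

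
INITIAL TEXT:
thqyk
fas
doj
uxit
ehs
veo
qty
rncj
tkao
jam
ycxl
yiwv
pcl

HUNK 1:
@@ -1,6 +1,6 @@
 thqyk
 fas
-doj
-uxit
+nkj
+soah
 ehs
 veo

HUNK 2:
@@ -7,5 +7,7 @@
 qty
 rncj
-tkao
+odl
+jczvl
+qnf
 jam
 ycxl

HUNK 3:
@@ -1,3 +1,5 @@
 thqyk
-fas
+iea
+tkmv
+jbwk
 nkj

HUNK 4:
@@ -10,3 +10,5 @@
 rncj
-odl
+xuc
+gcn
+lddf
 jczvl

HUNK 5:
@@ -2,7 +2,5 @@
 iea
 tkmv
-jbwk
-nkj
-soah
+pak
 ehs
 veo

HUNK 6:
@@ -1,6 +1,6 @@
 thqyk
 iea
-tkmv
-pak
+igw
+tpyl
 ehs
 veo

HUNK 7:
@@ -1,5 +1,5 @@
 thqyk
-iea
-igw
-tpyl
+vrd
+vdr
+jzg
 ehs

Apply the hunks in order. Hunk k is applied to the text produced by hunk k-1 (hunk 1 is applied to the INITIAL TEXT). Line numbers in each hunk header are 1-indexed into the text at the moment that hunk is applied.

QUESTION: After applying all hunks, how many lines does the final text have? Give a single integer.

Answer: 17

Derivation:
Hunk 1: at line 1 remove [doj,uxit] add [nkj,soah] -> 13 lines: thqyk fas nkj soah ehs veo qty rncj tkao jam ycxl yiwv pcl
Hunk 2: at line 7 remove [tkao] add [odl,jczvl,qnf] -> 15 lines: thqyk fas nkj soah ehs veo qty rncj odl jczvl qnf jam ycxl yiwv pcl
Hunk 3: at line 1 remove [fas] add [iea,tkmv,jbwk] -> 17 lines: thqyk iea tkmv jbwk nkj soah ehs veo qty rncj odl jczvl qnf jam ycxl yiwv pcl
Hunk 4: at line 10 remove [odl] add [xuc,gcn,lddf] -> 19 lines: thqyk iea tkmv jbwk nkj soah ehs veo qty rncj xuc gcn lddf jczvl qnf jam ycxl yiwv pcl
Hunk 5: at line 2 remove [jbwk,nkj,soah] add [pak] -> 17 lines: thqyk iea tkmv pak ehs veo qty rncj xuc gcn lddf jczvl qnf jam ycxl yiwv pcl
Hunk 6: at line 1 remove [tkmv,pak] add [igw,tpyl] -> 17 lines: thqyk iea igw tpyl ehs veo qty rncj xuc gcn lddf jczvl qnf jam ycxl yiwv pcl
Hunk 7: at line 1 remove [iea,igw,tpyl] add [vrd,vdr,jzg] -> 17 lines: thqyk vrd vdr jzg ehs veo qty rncj xuc gcn lddf jczvl qnf jam ycxl yiwv pcl
Final line count: 17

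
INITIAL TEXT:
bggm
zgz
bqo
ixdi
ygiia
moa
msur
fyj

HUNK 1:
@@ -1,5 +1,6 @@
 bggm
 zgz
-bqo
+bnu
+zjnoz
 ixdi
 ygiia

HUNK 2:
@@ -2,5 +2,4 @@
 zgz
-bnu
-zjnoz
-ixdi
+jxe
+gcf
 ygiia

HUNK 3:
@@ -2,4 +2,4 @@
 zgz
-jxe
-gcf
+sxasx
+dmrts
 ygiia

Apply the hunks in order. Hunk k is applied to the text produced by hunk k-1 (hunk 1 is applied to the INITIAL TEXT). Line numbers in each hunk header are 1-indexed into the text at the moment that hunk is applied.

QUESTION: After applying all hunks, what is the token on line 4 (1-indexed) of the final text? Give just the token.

Hunk 1: at line 1 remove [bqo] add [bnu,zjnoz] -> 9 lines: bggm zgz bnu zjnoz ixdi ygiia moa msur fyj
Hunk 2: at line 2 remove [bnu,zjnoz,ixdi] add [jxe,gcf] -> 8 lines: bggm zgz jxe gcf ygiia moa msur fyj
Hunk 3: at line 2 remove [jxe,gcf] add [sxasx,dmrts] -> 8 lines: bggm zgz sxasx dmrts ygiia moa msur fyj
Final line 4: dmrts

Answer: dmrts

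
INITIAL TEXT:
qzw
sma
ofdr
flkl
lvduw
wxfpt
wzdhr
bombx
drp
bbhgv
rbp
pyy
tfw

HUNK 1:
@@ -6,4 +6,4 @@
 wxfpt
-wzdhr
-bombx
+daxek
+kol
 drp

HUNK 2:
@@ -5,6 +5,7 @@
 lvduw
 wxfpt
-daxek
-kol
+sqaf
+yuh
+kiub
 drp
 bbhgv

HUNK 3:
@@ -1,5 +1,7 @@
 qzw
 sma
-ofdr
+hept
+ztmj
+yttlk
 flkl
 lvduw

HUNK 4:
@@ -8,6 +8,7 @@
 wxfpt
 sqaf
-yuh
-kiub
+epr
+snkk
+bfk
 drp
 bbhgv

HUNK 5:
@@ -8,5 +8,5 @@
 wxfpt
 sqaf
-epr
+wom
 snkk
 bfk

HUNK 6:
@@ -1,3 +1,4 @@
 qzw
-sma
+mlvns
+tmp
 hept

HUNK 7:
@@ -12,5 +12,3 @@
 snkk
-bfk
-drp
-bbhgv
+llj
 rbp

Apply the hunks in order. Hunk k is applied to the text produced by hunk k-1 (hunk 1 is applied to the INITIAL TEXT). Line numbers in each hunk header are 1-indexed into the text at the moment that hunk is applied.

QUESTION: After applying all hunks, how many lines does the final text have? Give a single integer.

Answer: 16

Derivation:
Hunk 1: at line 6 remove [wzdhr,bombx] add [daxek,kol] -> 13 lines: qzw sma ofdr flkl lvduw wxfpt daxek kol drp bbhgv rbp pyy tfw
Hunk 2: at line 5 remove [daxek,kol] add [sqaf,yuh,kiub] -> 14 lines: qzw sma ofdr flkl lvduw wxfpt sqaf yuh kiub drp bbhgv rbp pyy tfw
Hunk 3: at line 1 remove [ofdr] add [hept,ztmj,yttlk] -> 16 lines: qzw sma hept ztmj yttlk flkl lvduw wxfpt sqaf yuh kiub drp bbhgv rbp pyy tfw
Hunk 4: at line 8 remove [yuh,kiub] add [epr,snkk,bfk] -> 17 lines: qzw sma hept ztmj yttlk flkl lvduw wxfpt sqaf epr snkk bfk drp bbhgv rbp pyy tfw
Hunk 5: at line 8 remove [epr] add [wom] -> 17 lines: qzw sma hept ztmj yttlk flkl lvduw wxfpt sqaf wom snkk bfk drp bbhgv rbp pyy tfw
Hunk 6: at line 1 remove [sma] add [mlvns,tmp] -> 18 lines: qzw mlvns tmp hept ztmj yttlk flkl lvduw wxfpt sqaf wom snkk bfk drp bbhgv rbp pyy tfw
Hunk 7: at line 12 remove [bfk,drp,bbhgv] add [llj] -> 16 lines: qzw mlvns tmp hept ztmj yttlk flkl lvduw wxfpt sqaf wom snkk llj rbp pyy tfw
Final line count: 16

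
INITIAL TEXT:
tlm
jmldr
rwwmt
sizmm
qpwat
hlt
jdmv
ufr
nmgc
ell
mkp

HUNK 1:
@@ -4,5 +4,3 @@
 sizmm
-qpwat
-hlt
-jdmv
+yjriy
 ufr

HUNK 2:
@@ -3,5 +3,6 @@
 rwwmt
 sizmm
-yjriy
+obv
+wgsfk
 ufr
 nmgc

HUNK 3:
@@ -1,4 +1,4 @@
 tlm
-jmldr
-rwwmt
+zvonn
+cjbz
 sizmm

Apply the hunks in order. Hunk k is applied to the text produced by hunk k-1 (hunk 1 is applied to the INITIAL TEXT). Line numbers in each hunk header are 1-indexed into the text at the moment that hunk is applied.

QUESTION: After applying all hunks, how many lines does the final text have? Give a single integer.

Hunk 1: at line 4 remove [qpwat,hlt,jdmv] add [yjriy] -> 9 lines: tlm jmldr rwwmt sizmm yjriy ufr nmgc ell mkp
Hunk 2: at line 3 remove [yjriy] add [obv,wgsfk] -> 10 lines: tlm jmldr rwwmt sizmm obv wgsfk ufr nmgc ell mkp
Hunk 3: at line 1 remove [jmldr,rwwmt] add [zvonn,cjbz] -> 10 lines: tlm zvonn cjbz sizmm obv wgsfk ufr nmgc ell mkp
Final line count: 10

Answer: 10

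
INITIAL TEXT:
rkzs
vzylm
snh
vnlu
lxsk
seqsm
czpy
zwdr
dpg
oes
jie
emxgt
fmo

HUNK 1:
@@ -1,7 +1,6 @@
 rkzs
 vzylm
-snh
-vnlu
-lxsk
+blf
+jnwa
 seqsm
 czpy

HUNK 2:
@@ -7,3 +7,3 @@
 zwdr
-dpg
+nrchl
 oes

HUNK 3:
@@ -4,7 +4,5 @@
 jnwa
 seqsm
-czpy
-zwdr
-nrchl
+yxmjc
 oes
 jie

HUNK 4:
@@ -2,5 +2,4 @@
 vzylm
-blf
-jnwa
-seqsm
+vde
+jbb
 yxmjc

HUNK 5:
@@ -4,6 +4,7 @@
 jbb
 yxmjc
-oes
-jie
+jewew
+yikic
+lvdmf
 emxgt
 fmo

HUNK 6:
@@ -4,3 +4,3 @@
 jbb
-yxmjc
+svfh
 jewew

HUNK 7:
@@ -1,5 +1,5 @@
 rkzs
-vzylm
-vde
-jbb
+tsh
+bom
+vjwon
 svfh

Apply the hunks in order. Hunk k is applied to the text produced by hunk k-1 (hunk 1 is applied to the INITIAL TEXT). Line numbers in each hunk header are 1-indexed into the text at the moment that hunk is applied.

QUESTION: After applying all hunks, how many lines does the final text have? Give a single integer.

Answer: 10

Derivation:
Hunk 1: at line 1 remove [snh,vnlu,lxsk] add [blf,jnwa] -> 12 lines: rkzs vzylm blf jnwa seqsm czpy zwdr dpg oes jie emxgt fmo
Hunk 2: at line 7 remove [dpg] add [nrchl] -> 12 lines: rkzs vzylm blf jnwa seqsm czpy zwdr nrchl oes jie emxgt fmo
Hunk 3: at line 4 remove [czpy,zwdr,nrchl] add [yxmjc] -> 10 lines: rkzs vzylm blf jnwa seqsm yxmjc oes jie emxgt fmo
Hunk 4: at line 2 remove [blf,jnwa,seqsm] add [vde,jbb] -> 9 lines: rkzs vzylm vde jbb yxmjc oes jie emxgt fmo
Hunk 5: at line 4 remove [oes,jie] add [jewew,yikic,lvdmf] -> 10 lines: rkzs vzylm vde jbb yxmjc jewew yikic lvdmf emxgt fmo
Hunk 6: at line 4 remove [yxmjc] add [svfh] -> 10 lines: rkzs vzylm vde jbb svfh jewew yikic lvdmf emxgt fmo
Hunk 7: at line 1 remove [vzylm,vde,jbb] add [tsh,bom,vjwon] -> 10 lines: rkzs tsh bom vjwon svfh jewew yikic lvdmf emxgt fmo
Final line count: 10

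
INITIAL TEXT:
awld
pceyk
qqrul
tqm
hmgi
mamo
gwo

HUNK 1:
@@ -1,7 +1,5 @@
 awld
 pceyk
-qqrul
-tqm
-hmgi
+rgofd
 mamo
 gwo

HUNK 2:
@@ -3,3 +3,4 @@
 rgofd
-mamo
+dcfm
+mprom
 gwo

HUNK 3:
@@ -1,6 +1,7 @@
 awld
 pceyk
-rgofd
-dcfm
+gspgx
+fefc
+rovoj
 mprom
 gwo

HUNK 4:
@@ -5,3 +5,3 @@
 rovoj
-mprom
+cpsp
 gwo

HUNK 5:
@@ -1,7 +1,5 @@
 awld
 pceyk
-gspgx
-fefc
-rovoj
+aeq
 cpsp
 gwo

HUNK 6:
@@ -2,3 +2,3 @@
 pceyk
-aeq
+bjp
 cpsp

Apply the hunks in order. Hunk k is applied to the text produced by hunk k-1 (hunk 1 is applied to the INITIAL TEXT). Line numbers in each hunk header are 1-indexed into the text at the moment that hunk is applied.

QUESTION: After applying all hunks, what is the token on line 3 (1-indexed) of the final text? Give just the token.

Hunk 1: at line 1 remove [qqrul,tqm,hmgi] add [rgofd] -> 5 lines: awld pceyk rgofd mamo gwo
Hunk 2: at line 3 remove [mamo] add [dcfm,mprom] -> 6 lines: awld pceyk rgofd dcfm mprom gwo
Hunk 3: at line 1 remove [rgofd,dcfm] add [gspgx,fefc,rovoj] -> 7 lines: awld pceyk gspgx fefc rovoj mprom gwo
Hunk 4: at line 5 remove [mprom] add [cpsp] -> 7 lines: awld pceyk gspgx fefc rovoj cpsp gwo
Hunk 5: at line 1 remove [gspgx,fefc,rovoj] add [aeq] -> 5 lines: awld pceyk aeq cpsp gwo
Hunk 6: at line 2 remove [aeq] add [bjp] -> 5 lines: awld pceyk bjp cpsp gwo
Final line 3: bjp

Answer: bjp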